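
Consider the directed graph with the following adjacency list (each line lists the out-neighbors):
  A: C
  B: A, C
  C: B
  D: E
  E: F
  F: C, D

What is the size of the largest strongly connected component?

{D, E, F} are all mutually reachable — one SCC of size 3.
{A, B, C} are all mutually reachable — one SCC of size 3.
The largest has 3 vertices.

3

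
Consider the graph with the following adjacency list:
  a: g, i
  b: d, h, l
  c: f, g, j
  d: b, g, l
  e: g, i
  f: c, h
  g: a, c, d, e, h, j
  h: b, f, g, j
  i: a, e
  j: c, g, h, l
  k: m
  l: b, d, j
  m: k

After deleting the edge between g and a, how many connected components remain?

2

g and a are still connected via g-e-i-a, so the component count stays at 2.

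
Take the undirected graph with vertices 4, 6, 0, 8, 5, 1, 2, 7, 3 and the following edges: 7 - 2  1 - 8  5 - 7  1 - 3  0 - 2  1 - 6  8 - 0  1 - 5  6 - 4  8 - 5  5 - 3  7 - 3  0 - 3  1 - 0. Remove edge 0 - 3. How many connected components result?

0 and 3 are still connected via 0-1-3, so the component count stays at 1.

1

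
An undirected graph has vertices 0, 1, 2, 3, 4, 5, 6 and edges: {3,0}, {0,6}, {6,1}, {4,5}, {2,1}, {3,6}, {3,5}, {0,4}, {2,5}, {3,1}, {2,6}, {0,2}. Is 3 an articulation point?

Deleting 3 leaves 1 component (was 1) (its neighbors 0, 1, 5, 6 remain connected to each other), so 3 is not a cut vertex.

No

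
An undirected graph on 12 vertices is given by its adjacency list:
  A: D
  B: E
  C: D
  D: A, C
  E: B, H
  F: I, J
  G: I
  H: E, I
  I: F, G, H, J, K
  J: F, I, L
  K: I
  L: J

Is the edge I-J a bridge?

No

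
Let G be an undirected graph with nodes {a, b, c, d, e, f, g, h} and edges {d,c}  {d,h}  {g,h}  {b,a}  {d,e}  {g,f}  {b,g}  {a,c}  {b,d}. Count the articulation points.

Removing d increases the component count from 1 to 2, so d is a cut vertex.
Removing g increases the component count from 1 to 2, so g is a cut vertex.
By contrast removing f leaves 1 component; it is not a cut vertex. No other vertex is a cut vertex either.

2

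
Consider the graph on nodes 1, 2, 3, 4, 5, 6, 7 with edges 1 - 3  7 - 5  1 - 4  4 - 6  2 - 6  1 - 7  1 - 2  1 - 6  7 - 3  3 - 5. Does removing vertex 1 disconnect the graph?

Deleting 1 raises the number of components from 1 to 2, so 1 is a cut vertex.

Yes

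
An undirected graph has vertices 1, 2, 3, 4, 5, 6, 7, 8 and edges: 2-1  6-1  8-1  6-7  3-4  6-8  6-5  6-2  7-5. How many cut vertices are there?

Removing 6 increases the component count from 2 to 3, so 6 is a cut vertex.
By contrast removing 3 leaves 2 components; it is not a cut vertex. No other vertex is a cut vertex either.

1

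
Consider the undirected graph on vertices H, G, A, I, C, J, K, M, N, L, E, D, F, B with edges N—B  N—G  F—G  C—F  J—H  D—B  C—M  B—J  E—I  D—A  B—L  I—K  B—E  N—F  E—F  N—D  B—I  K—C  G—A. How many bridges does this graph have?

4

The edges on the cycle N-D-A-G-N are not bridges since each lies on that cycle.
But removing L—B disconnects L from B; removing B—J disconnects B from J; removing C—M disconnects C from M; removing H—J disconnects H from J — these are bridges.
That makes 4 bridges.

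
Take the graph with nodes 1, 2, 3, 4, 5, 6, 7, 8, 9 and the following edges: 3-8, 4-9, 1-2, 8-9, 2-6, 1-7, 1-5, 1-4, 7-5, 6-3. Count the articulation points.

Removing 1 increases the component count from 1 to 2, so 1 is a cut vertex.
By contrast removing 3 leaves 1 component; it is not a cut vertex. No other vertex is a cut vertex either.

1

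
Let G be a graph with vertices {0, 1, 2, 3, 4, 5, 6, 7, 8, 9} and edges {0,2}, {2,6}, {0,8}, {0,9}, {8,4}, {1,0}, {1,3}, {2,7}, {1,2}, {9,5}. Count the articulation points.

Removing 0 increases the component count from 1 to 3, so 0 is a cut vertex.
Removing 1 increases the component count from 1 to 2, so 1 is a cut vertex.
Removing 2 increases the component count from 1 to 3, so 2 is a cut vertex.
Likewise 8, 9 are cut vertices.
By contrast removing 5 leaves 1 component; it is not a cut vertex. No other vertex is a cut vertex either.

5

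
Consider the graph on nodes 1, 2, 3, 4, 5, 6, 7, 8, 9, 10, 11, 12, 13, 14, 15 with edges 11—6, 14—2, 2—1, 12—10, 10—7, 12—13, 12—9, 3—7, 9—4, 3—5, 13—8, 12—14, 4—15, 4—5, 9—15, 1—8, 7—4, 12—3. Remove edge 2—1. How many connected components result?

2 and 1 are still connected via 2-14-12-13-8-1, so the component count stays at 2.

2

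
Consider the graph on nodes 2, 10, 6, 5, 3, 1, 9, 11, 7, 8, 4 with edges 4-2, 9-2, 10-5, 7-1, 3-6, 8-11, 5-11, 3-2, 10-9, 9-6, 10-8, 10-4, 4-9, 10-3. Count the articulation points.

1

Removing 10 increases the component count from 2 to 3, so 10 is a cut vertex.
By contrast removing 4 leaves 2 components; it is not a cut vertex. No other vertex is a cut vertex either.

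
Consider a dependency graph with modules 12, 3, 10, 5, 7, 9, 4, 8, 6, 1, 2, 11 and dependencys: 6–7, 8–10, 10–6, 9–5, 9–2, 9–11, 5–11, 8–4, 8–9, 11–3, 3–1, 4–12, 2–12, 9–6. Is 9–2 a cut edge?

After removing 9–2, the path 9-8-4-12-2 still connects them, so the edge is not a bridge.

No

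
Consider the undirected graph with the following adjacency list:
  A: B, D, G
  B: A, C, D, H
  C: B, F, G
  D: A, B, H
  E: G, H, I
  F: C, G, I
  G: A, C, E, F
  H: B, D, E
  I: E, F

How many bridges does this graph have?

0

The edges on the cycle E-I-F-G-E are not bridges since each lies on that cycle.
Every edge lies on some cycle, so there are no bridges.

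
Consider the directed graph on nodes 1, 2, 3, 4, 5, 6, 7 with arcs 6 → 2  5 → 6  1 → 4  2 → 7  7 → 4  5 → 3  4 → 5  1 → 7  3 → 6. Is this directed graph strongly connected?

No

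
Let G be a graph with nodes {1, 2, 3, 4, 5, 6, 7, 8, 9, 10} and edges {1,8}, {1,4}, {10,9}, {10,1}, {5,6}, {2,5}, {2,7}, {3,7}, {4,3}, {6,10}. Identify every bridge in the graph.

1-8, 10-9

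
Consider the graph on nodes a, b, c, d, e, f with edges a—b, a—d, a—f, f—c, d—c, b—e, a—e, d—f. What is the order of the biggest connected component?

6

Starting from a we can reach a, b, c, d, e, f. That is one component of size 6.
The largest has 6 vertices.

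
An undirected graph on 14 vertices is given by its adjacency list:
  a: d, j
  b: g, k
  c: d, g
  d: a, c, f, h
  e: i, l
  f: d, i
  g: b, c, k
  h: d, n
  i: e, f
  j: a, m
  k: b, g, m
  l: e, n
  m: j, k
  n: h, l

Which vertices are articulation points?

d

Removing d increases the component count from 1 to 2, so d is a cut vertex.
By contrast removing n leaves 1 component; it is not a cut vertex. No other vertex is a cut vertex either.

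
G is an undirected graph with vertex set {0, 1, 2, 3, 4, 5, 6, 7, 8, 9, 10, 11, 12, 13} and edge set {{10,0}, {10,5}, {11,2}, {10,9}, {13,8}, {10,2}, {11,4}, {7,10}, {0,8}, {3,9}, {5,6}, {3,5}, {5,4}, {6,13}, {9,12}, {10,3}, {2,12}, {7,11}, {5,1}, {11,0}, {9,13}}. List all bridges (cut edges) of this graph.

The edges on the cycle 10-3-5-10 are not bridges since each lies on that cycle.
But removing 5—1 disconnects 5 from 1 — this is a bridge.

1-5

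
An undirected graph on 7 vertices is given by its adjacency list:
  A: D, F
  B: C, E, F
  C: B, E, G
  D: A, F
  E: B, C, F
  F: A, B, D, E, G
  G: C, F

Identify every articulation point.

F

Removing F increases the component count from 1 to 2, so F is a cut vertex.
By contrast removing G leaves 1 component; it is not a cut vertex. No other vertex is a cut vertex either.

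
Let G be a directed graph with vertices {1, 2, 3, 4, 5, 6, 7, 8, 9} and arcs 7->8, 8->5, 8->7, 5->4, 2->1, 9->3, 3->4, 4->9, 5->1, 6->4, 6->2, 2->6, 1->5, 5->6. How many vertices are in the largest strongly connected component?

4

{1, 2, 5, 6} are all mutually reachable — one SCC of size 4.
{3, 4, 9} are all mutually reachable — one SCC of size 3.
{7, 8} are all mutually reachable — one SCC of size 2.
The largest has 4 vertices.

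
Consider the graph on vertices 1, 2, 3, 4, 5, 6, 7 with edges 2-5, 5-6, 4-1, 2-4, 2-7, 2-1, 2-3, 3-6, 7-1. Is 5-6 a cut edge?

After removing 5-6, the path 5-2-3-6 still connects them, so the edge is not a bridge.

No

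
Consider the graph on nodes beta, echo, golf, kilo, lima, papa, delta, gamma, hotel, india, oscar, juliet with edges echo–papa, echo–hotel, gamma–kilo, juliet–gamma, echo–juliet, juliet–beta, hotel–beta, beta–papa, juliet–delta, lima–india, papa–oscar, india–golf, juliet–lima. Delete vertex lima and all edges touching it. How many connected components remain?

2

With lima gone, the remaining components are: {golf, india}; {beta, echo, kilo, papa, delta, gamma, hotel, oscar, juliet}.
That is 2 components.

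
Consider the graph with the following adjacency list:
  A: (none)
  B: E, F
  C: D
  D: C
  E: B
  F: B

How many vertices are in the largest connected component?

3

A is isolated — a component by itself.
Starting from C we can reach C, D. That is one component of size 2.
Starting from B we can reach B, E, F. That is one component of size 3.
The largest has 3 vertices.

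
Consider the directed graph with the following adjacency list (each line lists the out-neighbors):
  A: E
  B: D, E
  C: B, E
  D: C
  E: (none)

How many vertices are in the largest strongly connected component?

3

{B, C, D} are all mutually reachable — one SCC of size 3.
{A} is an SCC by itself.
{E} is an SCC by itself.
The largest has 3 vertices.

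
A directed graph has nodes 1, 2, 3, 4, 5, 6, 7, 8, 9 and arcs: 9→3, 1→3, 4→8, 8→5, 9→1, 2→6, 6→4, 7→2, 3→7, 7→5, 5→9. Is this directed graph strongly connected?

Yes

From 9 we can reach every vertex (1, 2, 3, 4, 5, 6, 7, 8, 9), and every vertex can reach 9 (1, 2, 3, 4, 5, 6, 7, 8, 9). So the whole graph is one strongly connected component.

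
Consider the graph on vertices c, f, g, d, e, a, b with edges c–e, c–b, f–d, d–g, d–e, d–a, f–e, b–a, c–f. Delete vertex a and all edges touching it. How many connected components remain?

With a gone, the remaining components are: {b, c, d, e, f, g}.
That is 1 component.

1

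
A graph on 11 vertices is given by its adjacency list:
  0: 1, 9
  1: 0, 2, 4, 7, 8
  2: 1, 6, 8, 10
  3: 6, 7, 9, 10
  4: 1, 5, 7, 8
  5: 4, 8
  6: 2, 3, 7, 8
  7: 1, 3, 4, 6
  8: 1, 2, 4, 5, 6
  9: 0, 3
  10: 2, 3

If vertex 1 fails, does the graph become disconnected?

Deleting 1 leaves 1 component (was 1) (its neighbors 0, 2, 4, 7, 8 remain connected to each other), so 1 is not a cut vertex.

No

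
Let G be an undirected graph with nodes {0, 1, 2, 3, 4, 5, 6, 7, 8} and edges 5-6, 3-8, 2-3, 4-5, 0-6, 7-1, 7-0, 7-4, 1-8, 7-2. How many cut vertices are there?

1

Removing 7 increases the component count from 1 to 2, so 7 is a cut vertex.
By contrast removing 3 leaves 1 component; it is not a cut vertex. No other vertex is a cut vertex either.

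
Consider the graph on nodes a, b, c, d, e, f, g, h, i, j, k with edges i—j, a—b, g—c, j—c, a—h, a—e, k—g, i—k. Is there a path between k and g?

Yes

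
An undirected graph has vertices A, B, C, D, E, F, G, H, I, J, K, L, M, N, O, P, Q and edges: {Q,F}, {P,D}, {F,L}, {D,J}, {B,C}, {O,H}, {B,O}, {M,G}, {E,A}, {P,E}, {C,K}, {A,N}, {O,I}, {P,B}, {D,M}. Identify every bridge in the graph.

removing P-D disconnects P from D; removing B-P disconnects B from P; removing K-C disconnects K from C; removing J-D disconnects J from D — these are bridges.
In total 15 edges are bridges.

A-E, A-N, B-C, B-O, B-P, C-K, D-J, D-M, D-P, E-P, F-L, F-Q, G-M, H-O, I-O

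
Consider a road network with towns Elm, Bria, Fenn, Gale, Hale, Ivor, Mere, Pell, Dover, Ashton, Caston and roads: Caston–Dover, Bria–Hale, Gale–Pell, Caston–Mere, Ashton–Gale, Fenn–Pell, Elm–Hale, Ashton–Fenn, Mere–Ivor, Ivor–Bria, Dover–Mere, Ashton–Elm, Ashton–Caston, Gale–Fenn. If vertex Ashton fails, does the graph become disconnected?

Yes

Deleting Ashton raises the number of components from 1 to 2, so Ashton is a cut vertex.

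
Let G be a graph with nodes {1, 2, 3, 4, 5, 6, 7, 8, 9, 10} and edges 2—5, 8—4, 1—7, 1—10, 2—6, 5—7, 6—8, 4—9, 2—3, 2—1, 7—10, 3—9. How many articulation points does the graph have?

1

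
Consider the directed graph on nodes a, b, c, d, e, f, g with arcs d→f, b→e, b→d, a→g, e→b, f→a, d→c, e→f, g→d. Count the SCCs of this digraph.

3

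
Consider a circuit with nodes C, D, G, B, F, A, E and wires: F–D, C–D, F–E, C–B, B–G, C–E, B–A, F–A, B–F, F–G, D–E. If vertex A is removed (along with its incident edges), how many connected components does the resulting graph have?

1

With A gone, the remaining components are: {B, C, D, E, F, G}.
That is 1 component.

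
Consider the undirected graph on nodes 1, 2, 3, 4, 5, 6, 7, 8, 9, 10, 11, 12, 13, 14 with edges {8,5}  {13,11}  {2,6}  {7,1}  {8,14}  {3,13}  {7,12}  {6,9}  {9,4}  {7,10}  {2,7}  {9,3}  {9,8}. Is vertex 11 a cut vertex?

Deleting 11 leaves 1 component (was 1), so 11 is not a cut vertex.

No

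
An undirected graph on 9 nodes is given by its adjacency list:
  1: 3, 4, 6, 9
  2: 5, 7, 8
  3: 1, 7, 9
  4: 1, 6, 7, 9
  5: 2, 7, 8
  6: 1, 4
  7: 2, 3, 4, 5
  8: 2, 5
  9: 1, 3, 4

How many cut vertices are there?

1

Removing 7 increases the component count from 1 to 2, so 7 is a cut vertex.
By contrast removing 4 leaves 1 component; it is not a cut vertex. No other vertex is a cut vertex either.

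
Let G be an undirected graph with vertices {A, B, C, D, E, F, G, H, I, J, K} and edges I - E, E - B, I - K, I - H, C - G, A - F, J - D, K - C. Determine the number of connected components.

3

Starting from A we can reach A, F. That is one component of size 2.
Starting from D we can reach D, J. That is one component of size 2.
Starting from B we can reach B, C, E, G, H, I, K. That is one component of size 7.
Total: 3 components.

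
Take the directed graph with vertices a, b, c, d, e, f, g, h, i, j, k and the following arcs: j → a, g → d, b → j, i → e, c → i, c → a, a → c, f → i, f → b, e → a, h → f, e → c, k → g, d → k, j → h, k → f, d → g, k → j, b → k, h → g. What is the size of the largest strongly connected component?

{b, d, f, g, h, j, k} are all mutually reachable — one SCC of size 7.
{a, c, e, i} are all mutually reachable — one SCC of size 4.
The largest has 7 vertices.

7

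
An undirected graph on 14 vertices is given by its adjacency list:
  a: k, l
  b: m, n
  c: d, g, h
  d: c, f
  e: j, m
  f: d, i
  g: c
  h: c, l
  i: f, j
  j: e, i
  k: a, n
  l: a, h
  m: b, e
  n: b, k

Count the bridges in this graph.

The edges on the cycle c-d-f-i-j-e-m-b-n-k-a-l-h-c are not bridges since each lies on that cycle.
But removing c-g disconnects c from g — this is a bridge.

1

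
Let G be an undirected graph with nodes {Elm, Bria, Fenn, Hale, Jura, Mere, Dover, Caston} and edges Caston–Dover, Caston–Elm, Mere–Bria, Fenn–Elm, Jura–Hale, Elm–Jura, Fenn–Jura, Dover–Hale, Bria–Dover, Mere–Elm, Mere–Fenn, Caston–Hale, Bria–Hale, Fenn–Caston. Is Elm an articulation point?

Deleting Elm leaves 1 component (was 1) (its neighbors Fenn, Jura, Mere, Caston remain connected to each other), so Elm is not a cut vertex.

No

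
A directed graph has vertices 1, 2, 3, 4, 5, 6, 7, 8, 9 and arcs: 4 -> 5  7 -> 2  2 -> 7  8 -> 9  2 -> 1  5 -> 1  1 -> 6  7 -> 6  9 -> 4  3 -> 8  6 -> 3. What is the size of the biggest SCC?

7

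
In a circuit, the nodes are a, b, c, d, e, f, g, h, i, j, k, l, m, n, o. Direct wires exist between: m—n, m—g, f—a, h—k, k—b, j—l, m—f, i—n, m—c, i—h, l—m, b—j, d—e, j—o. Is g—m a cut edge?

Yes

Removing g—m leaves no path between g and m: the component count goes from 2 to 3. So it is a bridge.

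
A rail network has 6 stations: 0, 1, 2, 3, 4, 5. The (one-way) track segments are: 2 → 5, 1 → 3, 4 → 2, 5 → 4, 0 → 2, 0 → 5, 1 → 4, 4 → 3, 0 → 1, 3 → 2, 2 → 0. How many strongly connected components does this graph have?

{0, 1, 2, 3, 4, 5} are all mutually reachable — one SCC of size 6.
That gives 1 strongly connected component.

1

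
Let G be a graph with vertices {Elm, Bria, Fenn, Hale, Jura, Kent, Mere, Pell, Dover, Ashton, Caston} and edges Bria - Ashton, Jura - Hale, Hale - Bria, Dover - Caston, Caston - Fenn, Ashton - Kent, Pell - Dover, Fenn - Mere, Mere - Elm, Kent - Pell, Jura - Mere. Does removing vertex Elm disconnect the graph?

No

Deleting Elm leaves 1 component (was 1), so Elm is not a cut vertex.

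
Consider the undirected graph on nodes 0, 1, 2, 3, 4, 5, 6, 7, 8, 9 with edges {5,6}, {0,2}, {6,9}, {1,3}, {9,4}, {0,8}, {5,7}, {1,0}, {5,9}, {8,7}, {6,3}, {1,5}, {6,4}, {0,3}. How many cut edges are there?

The edges on the cycle 6-9-4-6 are not bridges since each lies on that cycle.
But removing 0-2 disconnects 0 from 2 — this is a bridge.

1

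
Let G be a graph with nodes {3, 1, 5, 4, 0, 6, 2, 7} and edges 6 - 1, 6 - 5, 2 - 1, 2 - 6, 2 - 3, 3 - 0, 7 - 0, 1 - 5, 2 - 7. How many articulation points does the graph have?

1

Removing 2 increases the component count from 2 to 3, so 2 is a cut vertex.
By contrast removing 0 leaves 2 components; it is not a cut vertex. No other vertex is a cut vertex either.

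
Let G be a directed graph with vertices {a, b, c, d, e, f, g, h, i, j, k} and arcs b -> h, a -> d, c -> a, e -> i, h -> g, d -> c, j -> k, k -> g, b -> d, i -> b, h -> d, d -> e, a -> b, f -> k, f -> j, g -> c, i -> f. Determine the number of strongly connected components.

{a, b, c, d, e, f, g, h, i, j, k} are all mutually reachable — one SCC of size 11.
That gives 1 strongly connected component.

1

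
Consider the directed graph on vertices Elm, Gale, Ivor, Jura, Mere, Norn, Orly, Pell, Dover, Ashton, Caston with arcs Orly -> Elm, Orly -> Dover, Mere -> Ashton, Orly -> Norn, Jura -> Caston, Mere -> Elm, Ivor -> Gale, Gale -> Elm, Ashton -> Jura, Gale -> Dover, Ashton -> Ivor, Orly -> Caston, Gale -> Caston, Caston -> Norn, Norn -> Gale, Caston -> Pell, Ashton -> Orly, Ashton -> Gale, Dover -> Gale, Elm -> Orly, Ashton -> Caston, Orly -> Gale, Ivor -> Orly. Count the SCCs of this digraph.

{Elm, Gale, Norn, Orly, Dover, Caston} are all mutually reachable — one SCC of size 6.
{Mere} is an SCC by itself.
{Ivor} is an SCC by itself.
{Pell} is an SCC by itself.
{Ashton} is an SCC by itself.
(and 1 more singleton SCC)
That gives 6 strongly connected components.

6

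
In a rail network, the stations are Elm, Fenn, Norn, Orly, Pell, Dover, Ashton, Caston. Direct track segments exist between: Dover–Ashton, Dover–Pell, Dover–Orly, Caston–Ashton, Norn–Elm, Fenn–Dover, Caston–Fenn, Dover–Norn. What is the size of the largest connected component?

Starting from Elm we can reach Elm, Fenn, Norn, Orly, Pell, Dover, Ashton, Caston. That is one component of size 8.
The largest has 8 vertices.

8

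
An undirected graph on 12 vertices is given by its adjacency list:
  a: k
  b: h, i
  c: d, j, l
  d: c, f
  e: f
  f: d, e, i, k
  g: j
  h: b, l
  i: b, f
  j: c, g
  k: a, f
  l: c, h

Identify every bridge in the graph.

a-k, c-j, e-f, f-k, g-j

The edges on the cycle b-i-f-d-c-l-h-b are not bridges since each lies on that cycle.
But removing k-f disconnects k from f; removing k-a disconnects k from a; removing j-g disconnects j from g; removing j-c disconnects j from c — these are bridges.
In total 5 edges are bridges.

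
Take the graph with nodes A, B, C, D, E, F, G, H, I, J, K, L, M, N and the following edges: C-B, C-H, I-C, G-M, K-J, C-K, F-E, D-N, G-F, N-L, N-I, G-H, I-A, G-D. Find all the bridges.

The edges on the cycle G-D-N-I-C-H-G are not bridges since each lies on that cycle.
But removing N-L disconnects N from L; removing G-F disconnects G from F; removing K-J disconnects K from J; removing I-A disconnects I from A — these are bridges.
In total 8 edges are bridges.

A-I, B-C, C-K, E-F, F-G, G-M, J-K, L-N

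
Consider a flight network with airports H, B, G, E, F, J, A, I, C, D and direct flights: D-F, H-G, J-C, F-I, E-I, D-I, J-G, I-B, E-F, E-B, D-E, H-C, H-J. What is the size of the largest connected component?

5

A is isolated — a component by itself.
Starting from C we can reach C, G, H, J. That is one component of size 4.
Starting from B we can reach B, D, E, F, I. That is one component of size 5.
The largest has 5 vertices.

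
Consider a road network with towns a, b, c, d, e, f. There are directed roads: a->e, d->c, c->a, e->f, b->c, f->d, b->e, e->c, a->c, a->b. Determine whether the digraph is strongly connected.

From b we can reach every vertex (a, b, c, d, e, f), and every vertex can reach b (a, b, c, d, e, f). So the whole graph is one strongly connected component.

Yes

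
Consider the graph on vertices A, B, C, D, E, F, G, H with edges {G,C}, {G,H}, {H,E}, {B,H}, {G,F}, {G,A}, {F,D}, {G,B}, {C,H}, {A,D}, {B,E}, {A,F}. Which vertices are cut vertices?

G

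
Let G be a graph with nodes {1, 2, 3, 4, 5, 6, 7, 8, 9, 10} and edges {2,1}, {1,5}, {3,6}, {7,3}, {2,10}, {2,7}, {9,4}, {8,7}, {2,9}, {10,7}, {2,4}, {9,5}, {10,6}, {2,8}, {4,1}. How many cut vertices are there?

Removing 2 increases the component count from 1 to 2, so 2 is a cut vertex.
By contrast removing 6 leaves 1 component; it is not a cut vertex. No other vertex is a cut vertex either.

1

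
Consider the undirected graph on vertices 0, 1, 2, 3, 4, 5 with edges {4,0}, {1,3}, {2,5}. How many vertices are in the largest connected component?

Starting from 1 we can reach 1, 3. That is one component of size 2.
Starting from 0 we can reach 0, 4. That is one component of size 2.
Starting from 2 we can reach 2, 5. That is one component of size 2.
The largest has 2 vertices.

2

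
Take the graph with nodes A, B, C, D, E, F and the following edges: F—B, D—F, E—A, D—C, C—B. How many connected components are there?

2

Starting from A we can reach A, E. That is one component of size 2.
Starting from B we can reach B, C, D, F. That is one component of size 4.
Total: 2 components.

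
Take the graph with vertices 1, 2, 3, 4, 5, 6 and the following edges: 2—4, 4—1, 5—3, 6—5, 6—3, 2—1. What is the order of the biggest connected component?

Starting from 3 we can reach 3, 5, 6. That is one component of size 3.
Starting from 1 we can reach 1, 2, 4. That is one component of size 3.
The largest has 3 vertices.

3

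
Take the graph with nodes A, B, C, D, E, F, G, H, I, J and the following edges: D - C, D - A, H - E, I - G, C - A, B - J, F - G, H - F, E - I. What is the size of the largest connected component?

Starting from B we can reach B, J. That is one component of size 2.
Starting from A we can reach A, C, D. That is one component of size 3.
Starting from E we can reach E, F, G, H, I. That is one component of size 5.
The largest has 5 vertices.

5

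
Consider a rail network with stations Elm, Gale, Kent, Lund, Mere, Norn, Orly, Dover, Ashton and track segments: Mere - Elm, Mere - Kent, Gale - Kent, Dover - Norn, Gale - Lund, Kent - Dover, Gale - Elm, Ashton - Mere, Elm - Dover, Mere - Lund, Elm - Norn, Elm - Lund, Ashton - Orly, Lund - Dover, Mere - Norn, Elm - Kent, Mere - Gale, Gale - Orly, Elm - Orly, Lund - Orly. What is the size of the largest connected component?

9

Starting from Elm we can reach Elm, Gale, Kent, Lund, Mere, Norn, Orly, Dover, Ashton. That is one component of size 9.
The largest has 9 vertices.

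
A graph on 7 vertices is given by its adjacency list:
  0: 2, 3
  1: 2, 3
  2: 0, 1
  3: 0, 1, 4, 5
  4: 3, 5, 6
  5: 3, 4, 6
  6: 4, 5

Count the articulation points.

1

Removing 3 increases the component count from 1 to 2, so 3 is a cut vertex.
By contrast removing 1 leaves 1 component; it is not a cut vertex. No other vertex is a cut vertex either.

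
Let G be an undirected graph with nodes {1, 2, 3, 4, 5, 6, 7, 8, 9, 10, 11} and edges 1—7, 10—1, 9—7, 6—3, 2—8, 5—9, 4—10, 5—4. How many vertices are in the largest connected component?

6

11 is isolated — a component by itself.
Starting from 2 we can reach 2, 8. That is one component of size 2.
Starting from 3 we can reach 3, 6. That is one component of size 2.
Starting from 1 we can reach 1, 4, 5, 7, 9, 10. That is one component of size 6.
The largest has 6 vertices.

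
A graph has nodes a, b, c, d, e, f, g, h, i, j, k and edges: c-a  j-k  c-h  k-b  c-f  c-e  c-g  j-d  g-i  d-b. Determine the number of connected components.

2

Starting from b we can reach b, d, j, k. That is one component of size 4.
Starting from a we can reach a, c, e, f, g, h, i. That is one component of size 7.
Total: 2 components.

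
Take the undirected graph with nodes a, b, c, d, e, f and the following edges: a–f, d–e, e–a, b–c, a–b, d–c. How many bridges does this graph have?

1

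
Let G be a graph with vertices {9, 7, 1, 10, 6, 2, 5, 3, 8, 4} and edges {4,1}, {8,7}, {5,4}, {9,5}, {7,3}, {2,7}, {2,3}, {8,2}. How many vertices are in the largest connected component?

6 is isolated — a component by itself.
10 is isolated — a component by itself.
Starting from 1 we can reach 1, 4, 5, 9. That is one component of size 4.
Starting from 2 we can reach 2, 3, 7, 8. That is one component of size 4.
The largest has 4 vertices.

4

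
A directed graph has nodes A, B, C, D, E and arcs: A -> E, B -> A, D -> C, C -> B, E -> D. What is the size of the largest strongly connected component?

5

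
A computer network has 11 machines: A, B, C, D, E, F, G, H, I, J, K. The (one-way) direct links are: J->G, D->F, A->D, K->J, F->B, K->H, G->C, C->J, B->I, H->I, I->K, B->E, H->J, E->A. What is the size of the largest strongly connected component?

5

{A, B, D, E, F} are all mutually reachable — one SCC of size 5.
{H, I, K} are all mutually reachable — one SCC of size 3.
{C, G, J} are all mutually reachable — one SCC of size 3.
The largest has 5 vertices.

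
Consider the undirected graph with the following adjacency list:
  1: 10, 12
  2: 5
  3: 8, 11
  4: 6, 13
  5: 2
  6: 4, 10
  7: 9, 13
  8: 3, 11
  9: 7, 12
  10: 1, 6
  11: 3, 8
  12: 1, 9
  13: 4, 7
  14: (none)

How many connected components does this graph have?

14 is isolated — a component by itself.
Starting from 2 we can reach 2, 5. That is one component of size 2.
Starting from 3 we can reach 3, 8, 11. That is one component of size 3.
Starting from 1 we can reach 1, 4, 6, 7, 9, 10, 12, 13. That is one component of size 8.
Total: 4 components.

4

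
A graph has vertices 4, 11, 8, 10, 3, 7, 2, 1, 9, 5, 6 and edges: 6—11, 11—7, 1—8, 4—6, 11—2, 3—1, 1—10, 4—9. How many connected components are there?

3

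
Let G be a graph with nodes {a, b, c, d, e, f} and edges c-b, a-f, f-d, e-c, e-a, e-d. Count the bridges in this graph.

2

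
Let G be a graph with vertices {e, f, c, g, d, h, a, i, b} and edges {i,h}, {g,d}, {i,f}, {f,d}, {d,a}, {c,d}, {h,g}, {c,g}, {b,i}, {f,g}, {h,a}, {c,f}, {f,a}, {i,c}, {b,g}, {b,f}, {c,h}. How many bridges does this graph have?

The edges on the cycle c-h-g-c are not bridges since each lies on that cycle.
Every edge lies on some cycle, so there are no bridges.

0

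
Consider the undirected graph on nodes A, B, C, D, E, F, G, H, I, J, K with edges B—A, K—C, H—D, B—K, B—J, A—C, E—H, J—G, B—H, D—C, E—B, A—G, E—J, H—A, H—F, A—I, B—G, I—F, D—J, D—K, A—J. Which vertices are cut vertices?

Removing C, for instance, still leaves 1 component. No single vertex removal increases the component count — the graph has no articulation points.

none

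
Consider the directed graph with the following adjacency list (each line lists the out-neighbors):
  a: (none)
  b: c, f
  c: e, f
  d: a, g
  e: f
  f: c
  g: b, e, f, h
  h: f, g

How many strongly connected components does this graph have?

{c, e, f} are all mutually reachable — one SCC of size 3.
{g, h} are all mutually reachable — one SCC of size 2.
{d} is an SCC by itself.
{a} is an SCC by itself.
{b} is an SCC by itself.
That gives 5 strongly connected components.

5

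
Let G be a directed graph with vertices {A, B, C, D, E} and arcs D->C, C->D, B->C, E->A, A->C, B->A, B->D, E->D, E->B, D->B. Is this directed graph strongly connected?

No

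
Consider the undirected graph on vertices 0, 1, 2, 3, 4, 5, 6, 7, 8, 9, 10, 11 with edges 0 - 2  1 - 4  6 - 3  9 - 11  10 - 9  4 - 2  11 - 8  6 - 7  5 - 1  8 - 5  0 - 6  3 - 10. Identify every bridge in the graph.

The edges on the cycle 0-6-3-10-9-11-8-5-1-4-2-0 are not bridges since each lies on that cycle.
But removing 6 - 7 disconnects 6 from 7 — this is a bridge.

6-7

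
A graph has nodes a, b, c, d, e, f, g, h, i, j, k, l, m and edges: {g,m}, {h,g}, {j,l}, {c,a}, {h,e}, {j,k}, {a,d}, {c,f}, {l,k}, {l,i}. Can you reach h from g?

Yes

From g we can reach e, g, h, m, which includes h.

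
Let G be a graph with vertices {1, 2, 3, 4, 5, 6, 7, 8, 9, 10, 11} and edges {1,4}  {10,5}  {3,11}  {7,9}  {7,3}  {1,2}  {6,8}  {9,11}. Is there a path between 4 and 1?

From 4 we can reach 1, 2, 4, which includes 1.

Yes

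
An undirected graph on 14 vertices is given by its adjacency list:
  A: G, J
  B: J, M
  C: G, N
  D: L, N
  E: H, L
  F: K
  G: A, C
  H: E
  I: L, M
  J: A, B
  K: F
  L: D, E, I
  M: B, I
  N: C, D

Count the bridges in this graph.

The edges on the cycle I-M-B-J-A-G-C-N-D-L-I are not bridges since each lies on that cycle.
But removing F-K disconnects F from K; removing E-H disconnects E from H; removing L-E disconnects L from E — these are bridges.
That makes 3 bridges.

3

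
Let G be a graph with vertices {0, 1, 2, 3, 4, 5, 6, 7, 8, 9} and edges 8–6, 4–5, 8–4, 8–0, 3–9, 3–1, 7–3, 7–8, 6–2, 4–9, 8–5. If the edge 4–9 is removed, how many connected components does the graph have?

4 and 9 are still connected via 4-8-7-3-9, so the component count stays at 1.

1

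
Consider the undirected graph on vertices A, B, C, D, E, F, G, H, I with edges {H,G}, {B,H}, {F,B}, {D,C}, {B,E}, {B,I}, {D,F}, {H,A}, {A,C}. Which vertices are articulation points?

B, H

Removing B increases the component count from 1 to 3, so B is a cut vertex.
Removing H increases the component count from 1 to 2, so H is a cut vertex.
By contrast removing A leaves 1 component; it is not a cut vertex. No other vertex is a cut vertex either.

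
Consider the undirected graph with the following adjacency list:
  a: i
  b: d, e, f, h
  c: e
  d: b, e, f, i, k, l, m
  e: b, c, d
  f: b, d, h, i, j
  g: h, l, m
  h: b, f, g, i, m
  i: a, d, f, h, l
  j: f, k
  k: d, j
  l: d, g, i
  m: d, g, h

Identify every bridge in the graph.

a-i, c-e

The edges on the cycle f-d-l-g-h-f are not bridges since each lies on that cycle.
But removing c-e disconnects c from e; removing a-i disconnects a from i — these are bridges.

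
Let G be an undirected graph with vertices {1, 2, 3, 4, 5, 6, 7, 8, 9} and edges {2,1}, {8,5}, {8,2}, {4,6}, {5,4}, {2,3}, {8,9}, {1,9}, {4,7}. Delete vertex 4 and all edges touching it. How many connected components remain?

3

With 4 gone, the remaining components are: {6}; {7}; {1, 2, 3, 5, 8, 9}.
That is 3 components.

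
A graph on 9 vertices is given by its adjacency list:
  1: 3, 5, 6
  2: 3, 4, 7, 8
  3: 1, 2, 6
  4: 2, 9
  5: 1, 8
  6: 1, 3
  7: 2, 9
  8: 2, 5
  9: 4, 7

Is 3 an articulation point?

Deleting 3 leaves 1 component (was 1) (its neighbors 1, 2, 6 remain connected to each other), so 3 is not a cut vertex.

No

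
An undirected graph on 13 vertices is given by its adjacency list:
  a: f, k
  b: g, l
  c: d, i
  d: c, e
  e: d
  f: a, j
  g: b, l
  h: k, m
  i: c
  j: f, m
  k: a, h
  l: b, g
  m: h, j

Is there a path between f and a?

From f we can reach a, f, h, j, k, m, which includes a.

Yes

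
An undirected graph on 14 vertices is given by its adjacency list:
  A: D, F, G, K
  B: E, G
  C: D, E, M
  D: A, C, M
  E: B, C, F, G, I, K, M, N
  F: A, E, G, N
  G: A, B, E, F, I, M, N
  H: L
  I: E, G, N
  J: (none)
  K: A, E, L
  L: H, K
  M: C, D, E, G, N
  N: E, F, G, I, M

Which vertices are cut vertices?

K, L

Removing K increases the component count from 2 to 3, so K is a cut vertex.
Removing L increases the component count from 2 to 3, so L is a cut vertex.
By contrast removing D leaves 2 components; it is not a cut vertex. No other vertex is a cut vertex either.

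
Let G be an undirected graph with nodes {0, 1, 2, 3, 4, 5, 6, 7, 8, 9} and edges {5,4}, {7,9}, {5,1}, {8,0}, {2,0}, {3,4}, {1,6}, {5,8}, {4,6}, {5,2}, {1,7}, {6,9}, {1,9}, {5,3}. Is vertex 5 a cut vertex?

Deleting 5 raises the number of components from 1 to 2, so 5 is a cut vertex.

Yes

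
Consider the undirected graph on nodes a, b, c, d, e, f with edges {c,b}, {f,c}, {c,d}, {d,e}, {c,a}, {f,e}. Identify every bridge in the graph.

The edges on the cycle f-c-d-e-f are not bridges since each lies on that cycle.
But removing c - b disconnects c from b; removing c - a disconnects c from a — these are bridges.

a-c, b-c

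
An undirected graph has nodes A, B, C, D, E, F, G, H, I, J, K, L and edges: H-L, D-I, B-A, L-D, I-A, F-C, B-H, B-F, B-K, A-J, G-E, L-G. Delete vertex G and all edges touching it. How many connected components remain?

With G gone, the remaining components are: {E}; {A, B, C, D, F, H, I, J, K, L}.
That is 2 components.

2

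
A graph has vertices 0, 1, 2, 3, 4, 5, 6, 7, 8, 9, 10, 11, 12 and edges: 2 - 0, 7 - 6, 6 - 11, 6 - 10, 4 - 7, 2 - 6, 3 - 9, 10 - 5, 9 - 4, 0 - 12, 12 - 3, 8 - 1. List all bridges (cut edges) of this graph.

The edges on the cycle 2-0-12-3-9-4-7-6-2 are not bridges since each lies on that cycle.
But removing 8 - 1 disconnects 8 from 1; removing 10 - 5 disconnects 10 from 5; removing 10 - 6 disconnects 10 from 6; removing 11 - 6 disconnects 11 from 6 — these are bridges.

1-8, 10-5, 10-6, 11-6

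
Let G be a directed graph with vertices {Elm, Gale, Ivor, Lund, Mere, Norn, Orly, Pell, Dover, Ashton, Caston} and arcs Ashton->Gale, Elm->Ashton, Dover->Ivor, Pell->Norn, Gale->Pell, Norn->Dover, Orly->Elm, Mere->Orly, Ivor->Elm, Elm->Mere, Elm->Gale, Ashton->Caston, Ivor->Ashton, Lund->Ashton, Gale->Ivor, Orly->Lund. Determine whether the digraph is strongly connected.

There is no directed path from Caston to Ivor, so the graph is not strongly connected.

No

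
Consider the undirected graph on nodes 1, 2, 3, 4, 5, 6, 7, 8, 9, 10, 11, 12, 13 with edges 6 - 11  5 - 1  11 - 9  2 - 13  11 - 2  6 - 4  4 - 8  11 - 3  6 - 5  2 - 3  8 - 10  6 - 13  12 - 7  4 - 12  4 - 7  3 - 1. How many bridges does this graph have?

The edges on the cycle 6-11-2-13-6 are not bridges since each lies on that cycle.
But removing 4 - 8 disconnects 4 from 8; removing 4 - 6 disconnects 4 from 6; removing 11 - 9 disconnects 11 from 9; removing 10 - 8 disconnects 10 from 8 — these are bridges.
That makes 4 bridges.

4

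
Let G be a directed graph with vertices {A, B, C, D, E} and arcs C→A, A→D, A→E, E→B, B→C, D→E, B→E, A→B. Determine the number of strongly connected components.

1

{A, B, C, D, E} are all mutually reachable — one SCC of size 5.
That gives 1 strongly connected component.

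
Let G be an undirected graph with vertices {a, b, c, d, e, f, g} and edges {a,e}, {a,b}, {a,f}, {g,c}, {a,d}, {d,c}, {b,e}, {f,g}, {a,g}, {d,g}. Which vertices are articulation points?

a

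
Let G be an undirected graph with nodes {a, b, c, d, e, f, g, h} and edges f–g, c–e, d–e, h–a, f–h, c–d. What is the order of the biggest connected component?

4

b is isolated — a component by itself.
Starting from c we can reach c, d, e. That is one component of size 3.
Starting from a we can reach a, f, g, h. That is one component of size 4.
The largest has 4 vertices.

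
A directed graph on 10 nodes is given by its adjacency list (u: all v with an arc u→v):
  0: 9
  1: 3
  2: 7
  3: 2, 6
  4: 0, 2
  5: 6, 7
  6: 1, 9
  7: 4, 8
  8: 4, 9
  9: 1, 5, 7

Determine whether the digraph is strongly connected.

Yes

From 5 we can reach every vertex (0, 1, 2, 3, 4, 5, 6, 7, 8, 9), and every vertex can reach 5 (0, 1, 2, 3, 4, 5, 6, 7, 8, 9). So the whole graph is one strongly connected component.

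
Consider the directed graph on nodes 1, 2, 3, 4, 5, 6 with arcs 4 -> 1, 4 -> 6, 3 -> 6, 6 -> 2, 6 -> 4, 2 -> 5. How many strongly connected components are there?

{4, 6} are all mutually reachable — one SCC of size 2.
{2} is an SCC by itself.
{3} is an SCC by itself.
{5} is an SCC by itself.
{1} is an SCC by itself.
That gives 5 strongly connected components.

5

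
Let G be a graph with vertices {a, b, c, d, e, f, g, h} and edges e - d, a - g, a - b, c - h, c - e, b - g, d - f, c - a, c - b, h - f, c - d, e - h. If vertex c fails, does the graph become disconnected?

Deleting c raises the number of components from 1 to 2, so c is a cut vertex.

Yes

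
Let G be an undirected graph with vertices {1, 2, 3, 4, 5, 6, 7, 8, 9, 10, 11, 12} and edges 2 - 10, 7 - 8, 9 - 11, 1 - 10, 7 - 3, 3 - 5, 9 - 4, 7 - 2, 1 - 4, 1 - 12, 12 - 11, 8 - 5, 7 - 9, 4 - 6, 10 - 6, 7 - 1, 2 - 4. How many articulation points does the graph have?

Removing 7 increases the component count from 1 to 2, so 7 is a cut vertex.
By contrast removing 4 leaves 1 component; it is not a cut vertex. No other vertex is a cut vertex either.

1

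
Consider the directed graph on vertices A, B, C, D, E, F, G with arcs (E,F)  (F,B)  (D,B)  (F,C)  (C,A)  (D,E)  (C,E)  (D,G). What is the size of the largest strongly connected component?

3

{C, E, F} are all mutually reachable — one SCC of size 3.
{A} is an SCC by itself.
{B} is an SCC by itself.
{D} is an SCC by itself.
{G} is an SCC by itself.
The largest has 3 vertices.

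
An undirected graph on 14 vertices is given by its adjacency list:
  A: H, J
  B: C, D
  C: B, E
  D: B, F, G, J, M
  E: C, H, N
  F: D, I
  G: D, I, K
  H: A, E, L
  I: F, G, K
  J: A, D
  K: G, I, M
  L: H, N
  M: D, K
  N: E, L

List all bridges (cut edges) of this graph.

none

The edges on the cycle D-M-K-G-D are not bridges since each lies on that cycle.
Every edge lies on some cycle, so there are no bridges.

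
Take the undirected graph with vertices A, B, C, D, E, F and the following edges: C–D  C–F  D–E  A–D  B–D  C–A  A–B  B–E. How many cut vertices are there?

1

Removing C increases the component count from 1 to 2, so C is a cut vertex.
By contrast removing A leaves 1 component; it is not a cut vertex. No other vertex is a cut vertex either.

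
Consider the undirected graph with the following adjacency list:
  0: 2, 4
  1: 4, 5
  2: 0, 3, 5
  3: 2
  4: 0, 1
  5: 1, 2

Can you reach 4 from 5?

From 5 we can reach 0, 1, 2, 3, 4, 5, which includes 4.

Yes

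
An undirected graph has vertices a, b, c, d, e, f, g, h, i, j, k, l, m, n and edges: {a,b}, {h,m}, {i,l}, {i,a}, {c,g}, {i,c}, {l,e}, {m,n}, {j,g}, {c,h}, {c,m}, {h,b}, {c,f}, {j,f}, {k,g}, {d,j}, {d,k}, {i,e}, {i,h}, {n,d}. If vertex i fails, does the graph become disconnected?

Yes

Deleting i raises the number of components from 1 to 2, so i is a cut vertex.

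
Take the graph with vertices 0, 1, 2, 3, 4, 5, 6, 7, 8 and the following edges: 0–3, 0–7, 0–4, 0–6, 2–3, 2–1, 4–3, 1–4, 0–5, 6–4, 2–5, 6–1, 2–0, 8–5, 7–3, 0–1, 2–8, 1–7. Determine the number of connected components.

1

Starting from 0 we can reach 0, 1, 2, 3, 4, 5, 6, 7, 8. That is one component of size 9.
Total: 1 component.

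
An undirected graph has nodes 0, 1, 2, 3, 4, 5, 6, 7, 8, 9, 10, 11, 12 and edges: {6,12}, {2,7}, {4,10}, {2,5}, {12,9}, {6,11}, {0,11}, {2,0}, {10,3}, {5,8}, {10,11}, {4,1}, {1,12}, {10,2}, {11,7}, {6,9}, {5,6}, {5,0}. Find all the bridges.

The edges on the cycle 10-2-5-6-11-10 are not bridges since each lies on that cycle.
But removing 10 - 3 disconnects 10 from 3; removing 5 - 8 disconnects 5 from 8 — these are bridges.

10-3, 5-8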